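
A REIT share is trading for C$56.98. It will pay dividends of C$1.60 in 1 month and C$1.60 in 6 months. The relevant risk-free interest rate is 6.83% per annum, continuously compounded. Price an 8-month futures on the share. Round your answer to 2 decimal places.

C$56.35

PV(dividends) I = 1.60·e^(−0.0683·1/12) + 1.60·e^(−0.0683·6/12)
I = 1.5909 + 1.5463 = 3.1372
F = (S − I)·e^(rT) = (56.98 − 3.1372) · e^(0.0683·8/12)
= 53.8428 · e^0.045533 = 53.8428 × 1.046586 = C$56.35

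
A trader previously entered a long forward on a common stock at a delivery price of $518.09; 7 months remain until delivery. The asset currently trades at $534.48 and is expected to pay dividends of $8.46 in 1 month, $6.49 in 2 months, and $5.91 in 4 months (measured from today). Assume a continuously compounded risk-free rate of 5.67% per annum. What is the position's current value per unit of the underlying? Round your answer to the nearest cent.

PV(remaining dividends) I = 8.46·e^(−0.0567·1/12) + 6.49·e^(−0.0567·2/12) + 5.91·e^(−0.0567·4/12) = 20.6484
Current forward F = (S − I)·e^(rT) = (534.48 − 20.6484)·e^(0.0567·7/12) = 513.8316 × 1.033628 = 531.1107
Value (long) = (F − K)·e^(−rT) = (531.1107 − 518.09) × 0.967466 = 12.5971
Value = $12.60

$12.60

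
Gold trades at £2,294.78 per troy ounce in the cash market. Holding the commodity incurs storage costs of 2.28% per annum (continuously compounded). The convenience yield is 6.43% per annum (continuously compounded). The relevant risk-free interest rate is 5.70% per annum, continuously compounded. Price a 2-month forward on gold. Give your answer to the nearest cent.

Net carry = r + u − y = 0.0570 + 0.0228 − 0.0643 = 0.0155
F = S·e^((r+u−y)T) = 2294.78 · e^(0.0155 × 2/12) = 2294.78 · e^0.00258333
= 2294.78 × 1.00258667 = £2,300.72 per troy ounce

£2,300.72 per troy ounce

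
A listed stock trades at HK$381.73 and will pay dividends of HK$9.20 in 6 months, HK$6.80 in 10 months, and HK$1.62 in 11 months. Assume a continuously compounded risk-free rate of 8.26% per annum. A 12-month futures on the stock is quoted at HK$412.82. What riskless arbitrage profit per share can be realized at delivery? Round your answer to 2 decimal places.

HK$16.33 per share

PV(dividends) I = 9.20·e^(−0.0826·6/12) + 6.80·e^(−0.0826·10/12) + 1.62·e^(−0.0826·11/12) = 16.6773
Fair futures F* = (S − I)·e^(rT) = (381.73 − 16.6773)·e^0.082600 = 365.0527 × 1.086107 = 396.4863
Market HK$412.82 > fair 396.4863: forward overpriced → cash-and-carry (borrow at r, buy the stock and collect the dividends, short the forward).
Profit at T = |F_mkt − F*| = |412.82 − 396.4863| = HK$16.33 per share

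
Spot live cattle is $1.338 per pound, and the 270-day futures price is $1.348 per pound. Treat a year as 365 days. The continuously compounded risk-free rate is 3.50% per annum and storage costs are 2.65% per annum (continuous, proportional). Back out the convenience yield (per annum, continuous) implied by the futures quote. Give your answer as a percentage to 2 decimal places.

5.14%

F = S·e^((r+u−y)T) ⇒ (r+u−y) = ln(F/S)/T
ln(1.348/1.338) = 0.007446; /T ⇒ 0.010066
y = r + u − ln(F/S)/T = 0.0350 + 0.0265 − 0.010066 = 0.051434
y = 5.14%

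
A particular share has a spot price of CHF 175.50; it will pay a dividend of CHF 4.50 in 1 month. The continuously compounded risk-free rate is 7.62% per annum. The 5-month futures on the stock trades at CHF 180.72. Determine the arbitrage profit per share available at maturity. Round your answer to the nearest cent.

PV(dividends) I = 4.50·e^(−0.0762·1/12) = 4.4715
Fair futures F* = (S − I)·e^(rT) = (175.50 − 4.4715)·e^0.031750 = 171.0285 × 1.032259 = 176.5457
Market CHF 180.72 > fair 176.5457: forward overpriced → cash-and-carry (borrow at r, buy the stock and collect the dividends, short the forward).
Profit at T = |F_mkt − F*| = |180.72 − 176.5457| = CHF 4.17 per share

CHF 4.17 per share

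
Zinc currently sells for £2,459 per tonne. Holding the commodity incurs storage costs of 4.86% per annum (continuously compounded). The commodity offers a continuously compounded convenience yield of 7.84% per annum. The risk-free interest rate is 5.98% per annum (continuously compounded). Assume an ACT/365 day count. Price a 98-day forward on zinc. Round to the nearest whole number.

£2,479 per tonne

Net carry = r + u − y = 0.0598 + 0.0486 − 0.0784 = 0.0300
F = S·e^((r+u−y)T) = 2459 · e^(0.0300 × 98/365) = 2459 · e^0.008055
= 2459 × 1.008088 = £2,479 per tonne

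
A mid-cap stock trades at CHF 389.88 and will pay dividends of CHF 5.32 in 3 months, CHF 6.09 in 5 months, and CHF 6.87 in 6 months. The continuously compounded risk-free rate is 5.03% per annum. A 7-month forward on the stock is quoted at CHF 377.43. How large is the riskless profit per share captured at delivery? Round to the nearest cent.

CHF 5.61 per share

PV(dividends) I = 5.32·e^(−0.0503·3/12) + 6.09·e^(−0.0503·5/12) + 6.87·e^(−0.0503·6/12) = 17.9166
Fair forward F* = (S − I)·e^(rT) = (389.88 − 17.9166)·e^0.029342 = 371.9634 × 1.029777 = 383.0394
Market CHF 377.43 < fair 383.0394: forward underpriced → reverse cash-and-carry (short the stock, invest proceeds at r, pay the dividends, go long the forward).
Profit at T = |F_mkt − F*| = |377.43 − 383.0394| = CHF 5.61 per share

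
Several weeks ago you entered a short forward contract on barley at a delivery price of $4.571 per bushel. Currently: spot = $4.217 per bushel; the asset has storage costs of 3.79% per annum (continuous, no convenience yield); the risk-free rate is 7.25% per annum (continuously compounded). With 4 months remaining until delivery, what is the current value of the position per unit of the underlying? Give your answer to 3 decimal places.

Current fair forward for the remaining 4 months: F = S·e^((r + u)·T), (r + u) = 0.0725 + 0.0379 = 0.1104
F = 4.217 · e^(0.1104 × 4/12) = 4.217 × 1.037486 = 4.3751
Value of long forward = (F − K)·e^(−rT) = (4.3751 − 4.571) · e^(−0.0725·4/12)
= -0.1959 × 0.976123 = -0.191
Short position value = −(long value) = $0.191

$0.191 per bushel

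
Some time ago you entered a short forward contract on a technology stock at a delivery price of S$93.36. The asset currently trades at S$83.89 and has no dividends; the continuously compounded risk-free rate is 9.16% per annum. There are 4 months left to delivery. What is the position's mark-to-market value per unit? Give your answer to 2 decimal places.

S$6.66

Current fair forward for the remaining 4 months: F = S·e^(r·T), r = 0.0916
F = 83.89 · e^(0.0916 × 4/12) = 83.89 × 1.031004 = 86.4909
Value of long forward = (F − K)·e^(−rT) = (86.4909 − 93.36) · e^(−0.0916·4/12)
= -6.8691 × 0.969928 = -6.66
Short position value = −(long value) = S$6.66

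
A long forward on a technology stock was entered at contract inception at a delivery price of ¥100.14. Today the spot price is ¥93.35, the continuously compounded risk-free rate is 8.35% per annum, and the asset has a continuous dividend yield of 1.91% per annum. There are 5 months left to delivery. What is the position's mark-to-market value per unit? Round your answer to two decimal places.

-¥4.11

Current fair forward for the remaining 5 months: F = S·e^((r − q)·T), (r − q) = 0.0835 − 0.0191 = 0.0644
F = 93.35 · e^(0.0644 × 5/12) = 93.35 × 1.027197 = 95.8888
Value of long forward = (F − K)·e^(−rT) = (95.8888 − 100.14) · e^(−0.0835·5/12)
= -4.2512 × 0.965807 = -4.11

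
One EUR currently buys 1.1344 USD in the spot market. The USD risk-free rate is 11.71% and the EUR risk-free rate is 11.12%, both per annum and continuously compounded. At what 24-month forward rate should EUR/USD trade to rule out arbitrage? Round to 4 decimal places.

1.1479

F = S·e^((r_USD − r_EUR)T) = 1.1344 · e^((0.1171 − 0.1112) × 24/12)
= 1.1344 · e^0.011800 = 1.1344 × 1.011870
F = 1.1479 USD per EUR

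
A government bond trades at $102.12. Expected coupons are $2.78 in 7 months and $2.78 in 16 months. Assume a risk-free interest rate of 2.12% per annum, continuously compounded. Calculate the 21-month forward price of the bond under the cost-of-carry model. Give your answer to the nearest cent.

$100.33

PV(coupons) I = 2.78·e^(−0.0212·7/12) + 2.78·e^(−0.0212·16/12)
I = 2.7458 + 2.7025 = 5.4483
F = (S − I)·e^(rT) = (102.12 − 5.4483) · e^(0.0212·21/12)
= 96.6717 · e^0.037100 = 96.6717 × 1.037797 = $100.33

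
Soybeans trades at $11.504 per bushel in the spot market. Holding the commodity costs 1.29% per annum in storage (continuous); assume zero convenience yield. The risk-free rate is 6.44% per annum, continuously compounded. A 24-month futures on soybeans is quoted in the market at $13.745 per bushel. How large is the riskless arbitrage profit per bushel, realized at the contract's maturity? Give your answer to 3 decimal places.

Fair futures: F* = S·e^(carry·T), with carry = (r + u) = 0.0644 + 0.0129 = 0.0773
F* = 11.504 · e^(0.0773 × 24/12) = 11.504 · e^0.154600 = 11.504 × 1.167191 = $13.4274
Market $13.745 > fair $13.4274: forward overpriced → cash-and-carry (buy spot, short the forward).
At maturity, profit = |F_mkt − F*| = |13.745 − 13.4274| = $0.318 per bushel

$0.318 per bushel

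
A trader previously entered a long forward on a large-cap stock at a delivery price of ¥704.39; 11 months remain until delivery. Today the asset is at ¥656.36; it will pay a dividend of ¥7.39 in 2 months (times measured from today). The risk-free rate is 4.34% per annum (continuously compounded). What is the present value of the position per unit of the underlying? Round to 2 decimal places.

PV(remaining dividends) I = 7.39·e^(−0.0434·2/12) = 7.3367
Current forward F = (S − I)·e^(rT) = (656.36 − 7.3367)·e^(0.0434·11/12) = 649.0233 × 1.040585 = 675.3639
Value (long) = (F − K)·e^(−rT) = (675.3639 − 704.39) × 0.960998 = -27.8940
Value = -¥27.89

-¥27.89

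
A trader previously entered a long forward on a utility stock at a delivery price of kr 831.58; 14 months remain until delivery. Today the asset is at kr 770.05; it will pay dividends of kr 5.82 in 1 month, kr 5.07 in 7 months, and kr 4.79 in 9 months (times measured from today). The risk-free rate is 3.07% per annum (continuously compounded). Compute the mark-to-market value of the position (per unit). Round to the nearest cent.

-kr 47.74

PV(remaining dividends) I = 5.82·e^(−0.0307·1/12) + 5.07·e^(−0.0307·7/12) + 4.79·e^(−0.0307·9/12) = 15.4661
Current forward F = (S − I)·e^(rT) = (770.05 − 15.4661)·e^(0.0307·14/12) = 754.5839 × 1.036466 = 782.1006
Value (long) = (F − K)·e^(−rT) = (782.1006 − 831.58) × 0.964817 = -47.7386
Value = -kr 47.74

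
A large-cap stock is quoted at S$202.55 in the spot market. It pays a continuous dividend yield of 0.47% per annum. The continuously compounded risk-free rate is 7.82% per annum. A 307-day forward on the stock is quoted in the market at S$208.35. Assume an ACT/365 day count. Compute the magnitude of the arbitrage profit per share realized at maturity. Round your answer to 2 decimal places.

S$7.12 per share

Fair forward: F* = S·e^(carry·T), with carry = (r − q) = 0.0782 − 0.0047 = 0.0735
F* = 202.55 · e^(0.0735 × 307/365) = 202.55 · e^0.061821 = 202.55 × 1.063772 = S$215.4670
Market S$208.35 < fair S$215.4670: forward underpriced → reverse cash-and-carry (short spot, go long the forward).
At maturity, profit = |F_mkt − F*| = |208.35 − 215.4670| = S$7.12 per share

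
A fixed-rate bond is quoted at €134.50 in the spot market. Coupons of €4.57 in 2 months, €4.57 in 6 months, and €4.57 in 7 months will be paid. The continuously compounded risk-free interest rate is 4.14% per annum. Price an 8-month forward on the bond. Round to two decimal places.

€124.41

PV(coupons) I = 4.57·e^(−0.0414·2/12) + 4.57·e^(−0.0414·6/12) + 4.57·e^(−0.0414·7/12)
I = 4.5386 + 4.4764 + 4.4610 = 13.4760
F = (S − I)·e^(rT) = (134.50 − 13.4760) · e^(0.0414·8/12)
= 121.0240 · e^0.027600 = 121.0240 × 1.027984 = €124.41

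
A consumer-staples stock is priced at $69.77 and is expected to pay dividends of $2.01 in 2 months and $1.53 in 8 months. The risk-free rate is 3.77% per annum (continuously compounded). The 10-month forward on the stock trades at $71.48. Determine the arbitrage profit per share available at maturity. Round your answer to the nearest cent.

$3.08 per share

PV(dividends) I = 2.01·e^(−0.0377·2/12) + 1.53·e^(−0.0377·8/12) = 3.4894
Fair forward F* = (S − I)·e^(rT) = (69.77 − 3.4894)·e^0.031417 = 66.2806 × 1.031916 = 68.3960
Market $71.48 > fair 68.3960: forward overpriced → cash-and-carry (borrow at r, buy the stock and collect the dividends, short the forward).
Profit at T = |F_mkt − F*| = |71.48 − 68.3960| = $3.08 per share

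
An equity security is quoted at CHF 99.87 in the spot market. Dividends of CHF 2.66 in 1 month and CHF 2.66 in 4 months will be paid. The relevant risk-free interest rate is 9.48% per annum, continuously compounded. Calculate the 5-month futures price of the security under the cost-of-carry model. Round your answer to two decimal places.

PV(dividends) I = 2.66·e^(−0.0948·1/12) + 2.66·e^(−0.0948·4/12)
I = 2.6391 + 2.5773 = 5.2164
F = (S − I)·e^(rT) = (99.87 − 5.2164) · e^(0.0948·5/12)
= 94.6536 · e^0.039500 = 94.6536 × 1.040290 = CHF 98.47

CHF 98.47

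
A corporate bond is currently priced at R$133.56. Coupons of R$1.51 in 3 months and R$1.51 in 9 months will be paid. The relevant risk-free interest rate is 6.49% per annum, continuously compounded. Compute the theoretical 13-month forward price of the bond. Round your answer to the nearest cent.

R$140.15

PV(coupons) I = 1.51·e^(−0.0649·3/12) + 1.51·e^(−0.0649·9/12)
I = 1.4857 + 1.4383 = 2.9240
F = (S − I)·e^(rT) = (133.56 − 2.9240) · e^(0.0649·13/12)
= 130.6360 · e^0.070308 = 130.6360 × 1.072839 = R$140.15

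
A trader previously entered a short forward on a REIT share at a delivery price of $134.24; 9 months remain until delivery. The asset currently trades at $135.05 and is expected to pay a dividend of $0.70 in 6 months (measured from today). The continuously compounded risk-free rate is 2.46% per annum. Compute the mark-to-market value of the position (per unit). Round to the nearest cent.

PV(remaining dividends) I = 0.70·e^(−0.0246·6/12) = 0.6914
Current forward F = (S − I)·e^(rT) = (135.05 − 0.6914)·e^(0.0246·9/12) = 134.3586 × 1.018621 = 136.8605
Value (long) = (F − K)·e^(−rT) = (136.8605 − 134.24) × 0.981719 = 2.5726
Short position value = −(long value) = -$2.57

-$2.57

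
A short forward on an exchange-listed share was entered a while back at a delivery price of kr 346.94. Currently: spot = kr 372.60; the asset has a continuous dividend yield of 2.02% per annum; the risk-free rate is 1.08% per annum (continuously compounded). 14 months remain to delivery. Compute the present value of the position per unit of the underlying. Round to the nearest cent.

Current fair forward for the remaining 14 months: F = S·e^((r − q)·T), (r − q) = 0.0108 − 0.0202 = -0.0094
F = 372.60 · e^(-0.0094 × 14/12) = 372.60 × 0.989093 = 368.5361
Value of long forward = (F − K)·e^(−rT) = (368.5361 − 346.94) · e^(−0.0108·14/12)
= 21.5961 × 0.987479 = 21.33
Short position value = −(long value) = -kr 21.33

-kr 21.33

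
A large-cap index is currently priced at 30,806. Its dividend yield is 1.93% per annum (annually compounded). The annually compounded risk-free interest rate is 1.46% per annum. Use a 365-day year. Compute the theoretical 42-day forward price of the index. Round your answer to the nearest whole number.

30,790

F = S · (1+r)^T / (1+q)^T
= 30806 × 1.001669 / 1.002202 = 30806 × 0.999468
F = 30,790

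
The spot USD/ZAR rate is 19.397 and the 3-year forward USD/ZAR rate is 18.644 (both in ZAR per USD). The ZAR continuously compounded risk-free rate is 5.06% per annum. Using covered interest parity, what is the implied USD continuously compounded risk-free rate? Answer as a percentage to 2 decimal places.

F = S·e^((r_ZAR − r_USD)T) ⇒ r_USD = r_ZAR − ln(F/S)/T
ln(18.644/19.397) = -0.039594; /(3) = -0.013198
r_USD = 0.0506 + 0.013198 = 0.063798
r_USD = 6.38%

6.38%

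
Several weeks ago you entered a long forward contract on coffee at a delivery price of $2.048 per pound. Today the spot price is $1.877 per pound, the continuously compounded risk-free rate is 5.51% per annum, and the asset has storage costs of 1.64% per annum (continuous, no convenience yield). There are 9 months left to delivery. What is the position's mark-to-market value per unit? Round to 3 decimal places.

Current fair forward for the remaining 9 months: F = S·e^((r + u)·T), (r + u) = 0.0551 + 0.0164 = 0.0715
F = 1.877 · e^(0.0715 × 9/12) = 1.877 × 1.055089 = 1.9804
Value of long forward = (F − K)·e^(−rT) = (1.9804 − 2.048) · e^(−0.0551·9/12)
= -0.0676 × 0.959517 = -0.065

-$0.065 per pound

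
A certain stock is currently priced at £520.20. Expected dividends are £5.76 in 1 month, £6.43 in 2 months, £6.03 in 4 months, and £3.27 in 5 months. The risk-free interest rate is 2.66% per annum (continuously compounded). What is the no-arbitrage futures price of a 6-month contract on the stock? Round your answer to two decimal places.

PV(dividends) I = 5.76·e^(−0.0266·1/12) + 6.43·e^(−0.0266·2/12) + 6.03·e^(−0.0266·4/12) + 3.27·e^(−0.0266·5/12)
I = 5.7472 + 6.4016 + 5.9768 + 3.2340 = 21.3596
F = (S − I)·e^(rT) = (520.20 − 21.3596) · e^(0.0266·6/12)
= 498.8404 · e^0.013300 = 498.8404 × 1.013389 = £505.52

£505.52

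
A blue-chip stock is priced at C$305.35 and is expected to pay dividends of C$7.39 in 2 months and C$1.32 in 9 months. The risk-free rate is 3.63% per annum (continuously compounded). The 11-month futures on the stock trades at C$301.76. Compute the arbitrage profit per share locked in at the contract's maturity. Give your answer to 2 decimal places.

PV(dividends) I = 7.39·e^(−0.0363·2/12) + 1.32·e^(−0.0363·9/12) = 8.6300
Fair futures F* = (S − I)·e^(rT) = (305.35 − 8.6300)·e^0.033275 = 296.7200 × 1.033835 = 306.7595
Market C$301.76 < fair 306.7595: forward underpriced → reverse cash-and-carry (short the stock, invest proceeds at r, pay the dividends, go long the forward).
Profit at T = |F_mkt − F*| = |301.76 − 306.7595| = C$5.00 per share

C$5.00 per share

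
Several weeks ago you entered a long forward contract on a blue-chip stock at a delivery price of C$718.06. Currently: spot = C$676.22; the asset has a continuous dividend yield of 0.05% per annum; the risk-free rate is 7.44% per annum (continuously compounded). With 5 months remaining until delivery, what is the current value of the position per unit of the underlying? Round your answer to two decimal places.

Current fair forward for the remaining 5 months: F = S·e^((r − q)·T), (r − q) = 0.0744 − 0.0005 = 0.0739
F = 676.22 · e^(0.0739 × 5/12) = 676.22 × 1.031271 = 697.3661
Value of long forward = (F − K)·e^(−rT) = (697.3661 − 718.06) · e^(−0.0744·5/12)
= -20.6939 × 0.969476 = -20.06

-C$20.06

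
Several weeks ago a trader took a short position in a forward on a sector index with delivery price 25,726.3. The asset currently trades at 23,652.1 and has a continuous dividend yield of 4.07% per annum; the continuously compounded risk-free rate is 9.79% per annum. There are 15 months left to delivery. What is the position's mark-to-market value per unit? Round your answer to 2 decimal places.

Current fair forward for the remaining 15 months: F = S·e^((r − q)·T), (r − q) = 0.0979 − 0.0407 = 0.0572
F = 23652.1 · e^(0.0572 × 15/12) = 23652.1 × 1.07411815 = 25405.1499
Value of long forward = (F − K)·e^(−rT) = (25405.1499 − 25726.3) · e^(−0.0979·15/12)
= -321.1501 × 0.88481650 = -284.16
Short position value = −(long value) = 284.16

284.16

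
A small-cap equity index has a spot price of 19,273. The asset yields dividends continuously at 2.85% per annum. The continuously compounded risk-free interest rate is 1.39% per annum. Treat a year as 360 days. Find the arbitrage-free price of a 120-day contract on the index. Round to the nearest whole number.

F = S·e^((r − q)T) = 19273 · e^((0.0139 − 0.0285) × 120/360)
= 19273 · e^-0.004867 = 19273 × 0.995145
F = 19,179

19,179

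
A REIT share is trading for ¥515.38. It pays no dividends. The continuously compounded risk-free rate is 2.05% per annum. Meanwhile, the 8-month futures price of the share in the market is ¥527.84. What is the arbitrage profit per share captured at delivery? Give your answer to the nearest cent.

Fair futures: F* = S·e^(carry·T), with carry = r = 0.0205
F* = 515.38 · e^(0.0205 × 8/12) = 515.38 · e^0.013667 = 515.38 × 1.013761 = ¥522.4721
Market ¥527.84 > fair ¥522.4721: forward overpriced → cash-and-carry (buy spot, short the forward).
At maturity, profit = |F_mkt − F*| = |527.84 − 522.4721| = ¥5.37 per share

¥5.37 per share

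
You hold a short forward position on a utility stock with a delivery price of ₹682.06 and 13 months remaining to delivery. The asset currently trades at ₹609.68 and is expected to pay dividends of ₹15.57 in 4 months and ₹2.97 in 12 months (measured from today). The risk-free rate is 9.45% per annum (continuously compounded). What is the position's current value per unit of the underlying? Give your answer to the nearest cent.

₹23.80

PV(remaining dividends) I = 15.57·e^(−0.0945·4/12) + 2.97·e^(−0.0945·12/12) = 17.7894
Current forward F = (S − I)·e^(rT) = (609.68 − 17.7894)·e^(0.0945·13/12) = 591.8906 × 1.107799 = 655.6958
Value (long) = (F − K)·e^(−rT) = (655.6958 − 682.06) × 0.902691 = -23.7987
Short position value = −(long value) = ₹23.80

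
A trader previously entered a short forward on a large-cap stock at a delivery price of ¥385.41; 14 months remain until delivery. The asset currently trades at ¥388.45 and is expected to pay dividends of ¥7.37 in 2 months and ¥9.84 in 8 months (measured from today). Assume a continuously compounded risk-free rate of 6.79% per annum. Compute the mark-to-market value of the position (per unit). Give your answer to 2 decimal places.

PV(remaining dividends) I = 7.37·e^(−0.0679·2/12) + 9.84·e^(−0.0679·8/12) = 16.6916
Current forward F = (S − I)·e^(rT) = (388.45 − 16.6916)·e^(0.0679·14/12) = 371.7584 × 1.082439 = 402.4058
Value (long) = (F − K)·e^(−rT) = (402.4058 − 385.41) × 0.923840 = 15.7014
Short position value = −(long value) = -¥15.70

-¥15.70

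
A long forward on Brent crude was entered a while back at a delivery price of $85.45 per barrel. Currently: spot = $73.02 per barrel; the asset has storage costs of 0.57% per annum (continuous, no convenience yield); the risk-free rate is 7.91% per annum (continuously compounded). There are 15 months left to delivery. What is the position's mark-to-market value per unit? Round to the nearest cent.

-$3.86 per barrel

Current fair forward for the remaining 15 months: F = S·e^((r + u)·T), (r + u) = 0.0791 + 0.0057 = 0.0848
F = 73.02 · e^(0.0848 × 15/12) = 73.02 × 1.111822 = 81.1852
Value of long forward = (F − K)·e^(−rT) = (81.1852 − 85.45) · e^(−0.0791·15/12)
= -4.2648 × 0.905856 = -3.86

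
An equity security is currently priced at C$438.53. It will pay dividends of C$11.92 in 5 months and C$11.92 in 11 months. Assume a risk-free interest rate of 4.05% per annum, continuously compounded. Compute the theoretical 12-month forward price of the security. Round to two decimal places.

C$432.49

PV(dividends) I = 11.92·e^(−0.0405·5/12) + 11.92·e^(−0.0405·11/12)
I = 11.7205 + 11.4856 = 23.2061
F = (S − I)·e^(rT) = (438.53 − 23.2061) · e^(0.0405·12/12)
= 415.3239 · e^0.040500 = 415.3239 × 1.041331 = C$432.49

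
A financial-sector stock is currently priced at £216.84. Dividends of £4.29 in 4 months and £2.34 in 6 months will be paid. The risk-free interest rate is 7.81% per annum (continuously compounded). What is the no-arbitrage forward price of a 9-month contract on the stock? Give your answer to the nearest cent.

PV(dividends) I = 4.29·e^(−0.0781·4/12) + 2.34·e^(−0.0781·6/12)
I = 4.1798 + 2.2504 = 6.4302
F = (S − I)·e^(rT) = (216.84 − 6.4302) · e^(0.0781·9/12)
= 210.4098 · e^0.058575 = 210.4098 × 1.060325 = £223.10

£223.10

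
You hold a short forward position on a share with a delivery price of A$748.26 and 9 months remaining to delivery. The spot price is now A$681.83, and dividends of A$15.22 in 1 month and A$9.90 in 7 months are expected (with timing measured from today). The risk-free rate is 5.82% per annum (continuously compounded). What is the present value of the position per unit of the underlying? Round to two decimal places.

A$59.19

PV(remaining dividends) I = 15.22·e^(−0.0582·1/12) + 9.90·e^(−0.0582·7/12) = 24.7159
Current forward F = (S − I)·e^(rT) = (681.83 − 24.7159)·e^(0.0582·9/12) = 657.1141 × 1.044617 = 686.4326
Value (long) = (F − K)·e^(−rT) = (686.4326 − 748.26) × 0.957289 = -59.1867
Short position value = −(long value) = A$59.19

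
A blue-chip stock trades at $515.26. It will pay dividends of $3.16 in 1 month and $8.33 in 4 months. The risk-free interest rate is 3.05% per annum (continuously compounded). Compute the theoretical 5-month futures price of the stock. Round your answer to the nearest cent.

PV(dividends) I = 3.16·e^(−0.0305·1/12) + 8.33·e^(−0.0305·4/12)
I = 3.1520 + 8.2457 = 11.3977
F = (S − I)·e^(rT) = (515.26 − 11.3977) · e^(0.0305·5/12)
= 503.8623 · e^0.012708 = 503.8623 × 1.012789 = $510.31

$510.31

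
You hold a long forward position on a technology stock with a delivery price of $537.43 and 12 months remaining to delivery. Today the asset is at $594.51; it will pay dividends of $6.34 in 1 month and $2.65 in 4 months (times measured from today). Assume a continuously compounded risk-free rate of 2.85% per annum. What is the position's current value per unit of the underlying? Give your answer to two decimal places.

PV(remaining dividends) I = 6.34·e^(−0.0285·1/12) + 2.65·e^(−0.0285·4/12) = 8.9499
Current forward F = (S − I)·e^(rT) = (594.51 − 8.9499)·e^(0.0285·12/12) = 585.5601 × 1.028910 = 602.4886
Value (long) = (F − K)·e^(−rT) = (602.4886 − 537.43) × 0.971902 = 63.2306
Value = $63.23

$63.23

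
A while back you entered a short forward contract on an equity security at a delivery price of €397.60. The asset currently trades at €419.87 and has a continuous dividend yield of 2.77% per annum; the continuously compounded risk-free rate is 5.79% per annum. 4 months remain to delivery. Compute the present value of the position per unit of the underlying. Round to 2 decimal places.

Current fair forward for the remaining 4 months: F = S·e^((r − q)·T), (r − q) = 0.0579 − 0.0277 = 0.0302
F = 419.87 · e^(0.0302 × 4/12) = 419.87 × 1.010118 = 424.1182
Value of long forward = (F − K)·e^(−rT) = (424.1182 − 397.60) · e^(−0.0579·4/12)
= 26.5182 × 0.980885 = 26.01
Short position value = −(long value) = -€26.01

-€26.01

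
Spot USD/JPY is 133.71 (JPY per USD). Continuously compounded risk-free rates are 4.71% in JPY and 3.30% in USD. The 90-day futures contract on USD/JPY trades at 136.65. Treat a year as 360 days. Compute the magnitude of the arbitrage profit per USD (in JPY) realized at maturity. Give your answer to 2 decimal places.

2.47 per USD (in JPY)

Fair futures: F* = S·e^(carry·T), with carry = (r_JPY − r_USD) = 0.0471 − 0.0330 = 0.0141
F* = 133.71 · e^(0.0141 × 90/360) = 133.71 · e^0.003525 = 133.71 × 1.003531 = 134.1821
Market 136.65 > fair 134.1821: forward overpriced → cash-and-carry (buy spot, short the forward).
At maturity, profit = |F_mkt − F*| = |136.65 − 134.1821| = 2.47 per USD (in JPY)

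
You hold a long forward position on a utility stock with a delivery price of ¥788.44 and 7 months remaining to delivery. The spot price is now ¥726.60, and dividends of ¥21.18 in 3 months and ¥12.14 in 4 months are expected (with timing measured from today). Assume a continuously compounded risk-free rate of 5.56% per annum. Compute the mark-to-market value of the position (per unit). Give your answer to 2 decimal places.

PV(remaining dividends) I = 21.18·e^(−0.0556·3/12) + 12.14·e^(−0.0556·4/12) = 32.8047
Current forward F = (S − I)·e^(rT) = (726.60 − 32.8047)·e^(0.0556·7/12) = 693.7953 × 1.032965 = 716.6663
Value (long) = (F − K)·e^(−rT) = (716.6663 − 788.44) × 0.968087 = -69.4832
Value = -¥69.48

-¥69.48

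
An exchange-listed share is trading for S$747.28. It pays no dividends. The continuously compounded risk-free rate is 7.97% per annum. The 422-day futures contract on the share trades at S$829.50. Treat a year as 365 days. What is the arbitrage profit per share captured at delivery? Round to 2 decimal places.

Fair futures: F* = S·e^(carry·T), with carry = r = 0.0797
F* = 747.28 · e^(0.0797 × 422/365) = 747.28 · e^0.092146 = 747.28 × 1.096525 = S$819.4112
Market S$829.50 > fair S$819.4112: forward overpriced → cash-and-carry (buy spot, short the forward).
At maturity, profit = |F_mkt − F*| = |829.50 − 819.4112| = S$10.09 per share

S$10.09 per share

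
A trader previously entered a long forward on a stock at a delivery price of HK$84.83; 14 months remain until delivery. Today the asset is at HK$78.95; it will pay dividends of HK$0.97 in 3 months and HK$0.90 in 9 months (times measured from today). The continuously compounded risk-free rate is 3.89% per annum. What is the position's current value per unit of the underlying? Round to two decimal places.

-HK$3.95

PV(remaining dividends) I = 0.97·e^(−0.0389·3/12) + 0.90·e^(−0.0389·9/12) = 1.8347
Current forward F = (S − I)·e^(rT) = (78.95 − 1.8347)·e^(0.0389·14/12) = 77.1153 × 1.046429 = 80.6957
Value (long) = (F − K)·e^(−rT) = (80.6957 − 84.83) × 0.955631 = -3.9509
Value = -HK$3.95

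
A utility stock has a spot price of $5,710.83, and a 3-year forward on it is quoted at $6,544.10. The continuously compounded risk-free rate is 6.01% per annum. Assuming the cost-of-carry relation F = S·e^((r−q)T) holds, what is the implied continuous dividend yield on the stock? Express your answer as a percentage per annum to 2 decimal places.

From F = S·e^((r−q)T): (r − q) = ln(F/S)/T
ln(6544.10/5710.83) = ln(1.145910) = 0.136199
(r − q) = 0.136199 / (3) = 0.045400
q = r − ln(F/S)/T = 0.0601 − 0.045400 = 0.014700
q = 1.47%

1.47%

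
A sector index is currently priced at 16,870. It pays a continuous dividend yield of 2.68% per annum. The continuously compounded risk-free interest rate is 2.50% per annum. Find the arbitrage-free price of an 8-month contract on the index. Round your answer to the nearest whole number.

F = S·e^((r − q)T) = 16870 · e^((0.0250 − 0.0268) × 8/12)
= 16870 · e^-0.001200 = 16870 × 0.998801
F = 16,850

16,850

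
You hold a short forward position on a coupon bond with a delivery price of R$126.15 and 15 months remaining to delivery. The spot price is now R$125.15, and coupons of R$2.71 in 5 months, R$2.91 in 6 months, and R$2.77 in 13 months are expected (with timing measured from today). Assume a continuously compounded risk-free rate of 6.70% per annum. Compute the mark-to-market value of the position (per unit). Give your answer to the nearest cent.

-R$1.11

PV(remaining coupons) I = 2.71·e^(−0.0670·5/12) + 2.91·e^(−0.0670·6/12) + 2.77·e^(−0.0670·13/12) = 8.0256
Current forward F = (S − I)·e^(rT) = (125.15 − 8.0256)·e^(0.0670·15/12) = 117.1244 × 1.087357 = 127.3560
Value (long) = (F − K)·e^(−rT) = (127.3560 − 126.15) × 0.919661 = 1.1091
Short position value = −(long value) = -R$1.11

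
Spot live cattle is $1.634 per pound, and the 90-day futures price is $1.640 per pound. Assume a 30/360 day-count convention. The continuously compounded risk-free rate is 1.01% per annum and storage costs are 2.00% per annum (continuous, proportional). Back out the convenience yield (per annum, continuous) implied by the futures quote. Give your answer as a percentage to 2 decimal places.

F = S·e^((r+u−y)T) ⇒ (r+u−y) = ln(F/S)/T
ln(1.640/1.634) = 0.003665; /T ⇒ 0.014660
y = r + u − ln(F/S)/T = 0.0101 + 0.0200 − 0.014660 = 0.015440
y = 1.54%

1.54%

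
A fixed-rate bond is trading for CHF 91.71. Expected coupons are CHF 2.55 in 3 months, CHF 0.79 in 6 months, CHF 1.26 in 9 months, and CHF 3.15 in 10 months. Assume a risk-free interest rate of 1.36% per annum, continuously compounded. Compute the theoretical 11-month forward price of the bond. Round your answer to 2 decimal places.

PV(coupons) I = 2.55·e^(−0.0136·3/12) + 0.79·e^(−0.0136·6/12) + 1.26·e^(−0.0136·9/12) + 3.15·e^(−0.0136·10/12)
I = 2.5413 + 0.7846 + 1.2472 + 3.1145 = 7.6876
F = (S − I)·e^(rT) = (91.71 − 7.6876) · e^(0.0136·11/12)
= 84.0224 · e^0.012467 = 84.0224 × 1.012545 = CHF 85.08

CHF 85.08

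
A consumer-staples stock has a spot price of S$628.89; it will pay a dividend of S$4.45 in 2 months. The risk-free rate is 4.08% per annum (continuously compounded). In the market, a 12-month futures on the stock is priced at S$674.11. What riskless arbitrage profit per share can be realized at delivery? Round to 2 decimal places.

PV(dividends) I = 4.45·e^(−0.0408·2/12) = 4.4198
Fair futures F* = (S − I)·e^(rT) = (628.89 − 4.4198)·e^0.040800 = 624.4702 × 1.041644 = 650.4756
Market S$674.11 > fair 650.4756: forward overpriced → cash-and-carry (borrow at r, buy the stock and collect the dividends, short the forward).
Profit at T = |F_mkt − F*| = |674.11 − 650.4756| = S$23.63 per share

S$23.63 per share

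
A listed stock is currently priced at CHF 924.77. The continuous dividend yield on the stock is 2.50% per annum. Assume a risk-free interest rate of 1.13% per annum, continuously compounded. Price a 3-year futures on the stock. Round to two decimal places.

F = S·e^((r − q)T) = 924.77 · e^((0.0113 − 0.0250) × 3)
= 924.77 · e^-0.041100 = 924.77 × 0.959733
F = CHF 887.53

CHF 887.53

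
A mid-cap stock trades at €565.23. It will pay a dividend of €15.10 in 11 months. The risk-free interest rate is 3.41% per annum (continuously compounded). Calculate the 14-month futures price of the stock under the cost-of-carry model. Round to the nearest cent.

PV(dividends) I = 15.10·e^(−0.0341·11/12)
I = 14.6353
F = (S − I)·e^(rT) = (565.23 − 14.6353) · e^(0.0341·14/12)
= 550.5947 · e^0.039783 = 550.5947 × 1.040585 = €572.94

€572.94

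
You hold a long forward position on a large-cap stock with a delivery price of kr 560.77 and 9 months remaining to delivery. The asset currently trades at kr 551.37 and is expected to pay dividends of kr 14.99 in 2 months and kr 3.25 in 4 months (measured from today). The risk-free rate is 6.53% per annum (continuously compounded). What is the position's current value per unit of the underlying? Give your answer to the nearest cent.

-kr 0.61

PV(remaining dividends) I = 14.99·e^(−0.0653·2/12) + 3.25·e^(−0.0653·4/12) = 18.0078
Current forward F = (S − I)·e^(rT) = (551.37 − 18.0078)·e^(0.0653·9/12) = 533.3622 × 1.050194 = 560.1338
Value (long) = (F − K)·e^(−rT) = (560.1338 − 560.77) × 0.952205 = -0.6058
Value = -kr 0.61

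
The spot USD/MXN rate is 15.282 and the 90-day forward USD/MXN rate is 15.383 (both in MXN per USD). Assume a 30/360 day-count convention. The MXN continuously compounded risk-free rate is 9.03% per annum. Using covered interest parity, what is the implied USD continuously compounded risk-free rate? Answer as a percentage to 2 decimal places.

F = S·e^((r_MXN − r_USD)T) ⇒ r_USD = r_MXN − ln(F/S)/T
ln(15.383/15.282) = 0.006587; /(90/360) = 0.026348
r_USD = 0.0903 − 0.026348 = 0.063952
r_USD = 6.40%

6.40%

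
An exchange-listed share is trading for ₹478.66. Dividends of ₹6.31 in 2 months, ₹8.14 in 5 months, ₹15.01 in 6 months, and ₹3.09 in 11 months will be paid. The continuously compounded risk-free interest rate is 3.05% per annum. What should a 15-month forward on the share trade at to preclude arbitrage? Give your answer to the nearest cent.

PV(dividends) I = 6.31·e^(−0.0305·2/12) + 8.14·e^(−0.0305·5/12) + 15.01·e^(−0.0305·6/12) + 3.09·e^(−0.0305·11/12)
I = 6.2780 + 8.0372 + 14.7828 + 3.0048 = 32.1028
F = (S − I)·e^(rT) = (478.66 − 32.1028) · e^(0.0305·15/12)
= 446.5572 · e^0.038125 = 446.5572 × 1.038861 = ₹463.91

₹463.91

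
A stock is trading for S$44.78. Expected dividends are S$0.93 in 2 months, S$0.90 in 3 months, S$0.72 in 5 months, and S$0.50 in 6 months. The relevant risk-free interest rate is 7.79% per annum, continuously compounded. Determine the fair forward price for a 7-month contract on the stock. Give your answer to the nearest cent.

PV(dividends) I = 0.93·e^(−0.0779·2/12) + 0.90·e^(−0.0779·3/12) + 0.72·e^(−0.0779·5/12) + 0.50·e^(−0.0779·6/12)
I = 0.9180 + 0.8826 + 0.6970 + 0.4809 = 2.9785
F = (S − I)·e^(rT) = (44.78 − 2.9785) · e^(0.0779·7/12)
= 41.8015 · e^0.045442 = 41.8015 × 1.046490 = S$43.74

S$43.74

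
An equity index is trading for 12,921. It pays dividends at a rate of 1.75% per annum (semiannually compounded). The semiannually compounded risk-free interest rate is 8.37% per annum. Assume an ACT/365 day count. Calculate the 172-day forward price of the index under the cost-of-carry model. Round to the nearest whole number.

13,320

F = S · (1+r/2)^(2T) / (1+q/2)^(2T)
= 12921 × 1.039395 / 1.008245 = 12921 × 1.030895
F = 13,320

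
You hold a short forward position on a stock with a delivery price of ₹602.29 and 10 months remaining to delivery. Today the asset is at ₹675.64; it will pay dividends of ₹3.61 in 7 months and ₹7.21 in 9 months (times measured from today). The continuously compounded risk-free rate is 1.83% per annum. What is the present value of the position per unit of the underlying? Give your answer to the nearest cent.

-₹71.78

PV(remaining dividends) I = 3.61·e^(−0.0183·7/12) + 7.21·e^(−0.0183·9/12) = 10.6834
Current forward F = (S − I)·e^(rT) = (675.64 − 10.6834)·e^(0.0183·10/12) = 664.9566 × 1.015367 = 675.1750
Value (long) = (F − K)·e^(−rT) = (675.1750 − 602.29) × 0.984866 = 71.7820
Short position value = −(long value) = -₹71.78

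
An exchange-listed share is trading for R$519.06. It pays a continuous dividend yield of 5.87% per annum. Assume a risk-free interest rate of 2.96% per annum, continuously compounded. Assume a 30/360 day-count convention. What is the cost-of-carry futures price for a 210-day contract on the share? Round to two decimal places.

F = S·e^((r − q)T) = 519.06 · e^((0.0296 − 0.0587) × 210/360)
= 519.06 · e^-0.016975 = 519.06 × 0.983168
F = R$510.32

R$510.32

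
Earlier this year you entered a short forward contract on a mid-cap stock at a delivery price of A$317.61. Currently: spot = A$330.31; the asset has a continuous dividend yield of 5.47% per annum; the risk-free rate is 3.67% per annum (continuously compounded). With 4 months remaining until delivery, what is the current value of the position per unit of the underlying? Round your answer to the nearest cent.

-A$10.59

Current fair forward for the remaining 4 months: F = S·e^((r − q)·T), (r − q) = 0.0367 − 0.0547 = -0.0180
F = 330.31 · e^(-0.0180 × 4/12) = 330.31 × 0.994018 = 328.3341
Value of long forward = (F − K)·e^(−rT) = (328.3341 − 317.61) · e^(−0.0367·4/12)
= 10.7241 × 0.987841 = 10.59
Short position value = −(long value) = -A$10.59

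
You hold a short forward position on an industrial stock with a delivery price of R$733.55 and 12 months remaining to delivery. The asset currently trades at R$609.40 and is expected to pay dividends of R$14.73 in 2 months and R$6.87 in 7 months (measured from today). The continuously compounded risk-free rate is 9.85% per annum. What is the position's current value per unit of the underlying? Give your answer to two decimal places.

R$76.32

PV(remaining dividends) I = 14.73·e^(−0.0985·2/12) + 6.87·e^(−0.0985·7/12) = 20.9765
Current forward F = (S − I)·e^(rT) = (609.40 − 20.9765)·e^(0.0985·12/12) = 588.4235 × 1.103514 = 649.3336
Value (long) = (F − K)·e^(−rT) = (649.3336 − 733.55) × 0.906196 = -76.3166
Short position value = −(long value) = R$76.32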